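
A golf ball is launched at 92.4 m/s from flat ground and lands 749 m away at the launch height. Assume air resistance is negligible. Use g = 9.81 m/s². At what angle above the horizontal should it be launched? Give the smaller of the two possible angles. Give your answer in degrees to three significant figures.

29.7°

R = v₀² sin 2θ / g gives sin 2θ = gR/v₀² = 9.81·749/92.4² = 0.8606.
2θ = 59.39° or 180° − 59.39° = 120.6°, so θ = 29.69° or 60.31°.
The smaller angle is 29.69°.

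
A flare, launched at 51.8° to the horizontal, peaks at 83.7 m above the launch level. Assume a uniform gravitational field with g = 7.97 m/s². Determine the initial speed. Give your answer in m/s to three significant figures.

46.5 m/s

At the peak v_y = 0, so v_y0 = √(2gH) = √(2 × 7.97 × 83.7) = 36.53 m/s.
v_y0 = v₀ sin θ ⇒ v₀ = 36.53 / sin 51.8° = 46.48 m/s.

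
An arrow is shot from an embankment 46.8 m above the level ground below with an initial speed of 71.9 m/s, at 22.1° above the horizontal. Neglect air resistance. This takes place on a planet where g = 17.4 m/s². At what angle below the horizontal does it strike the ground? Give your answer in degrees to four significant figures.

36.10°

vₓ = 71.90 cos 22.1° = 66.62 m/s; v_y0 = 71.90 sin 22.1° = 27.05 m/s.
The projectile lands when y = 46.8 + (27.05) t − ½·17.4·t² = 0. Positive root: t = (27.05 + √(27.05² + 2·17.4·46.8)) / 17.4 = (27.05 + 48.58) / 17.4 = 4.347 s.
At impact: v_y = v_y0 − g t = −48.58 m/s; vₓ = 66.62 m/s.
Angle below horizontal: arctan(|v_y|/vₓ) = arctan(48.58/66.62) = 36.10°.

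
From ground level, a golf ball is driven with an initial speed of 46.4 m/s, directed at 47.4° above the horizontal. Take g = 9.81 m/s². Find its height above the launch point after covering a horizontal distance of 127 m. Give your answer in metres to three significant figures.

Resolve: vₓ = 46.40 cos 47.4° = 31.41 m/s and v_y0 = 46.40 sin 47.4° = 34.15 m/s.
Time to reach x = 127 m: t = x/vₓ = 127/31.41 = 4.044 s.
Height: y = v_y0 t − ½ g t² = 34.15 × 4.044 − 4.905 × 4.044² = 138.1 − 80.20 = 57.91 m.

57.9 m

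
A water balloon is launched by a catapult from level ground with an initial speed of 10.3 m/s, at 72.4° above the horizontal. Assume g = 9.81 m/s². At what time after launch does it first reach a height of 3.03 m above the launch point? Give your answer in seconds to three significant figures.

Horizontal component vₓ = 10.30 cos 72.4° = 3.114 m/s; vertical v_y0 = 10.30 sin 72.4° = 9.818 m/s.
Set y = v_y0 t − ½ g t² = 3.03: 4.905 t² − 9.818 t + 3.03 = 0.
t = [9.818 ± √(9.818² − 2·9.81·3.03)] / 9.81 = (9.818 ± 6.078) / 9.81, so t = 0.3812 s or t = 1.620 s.
The first (ascending) time is 0.3812 s.

0.381 s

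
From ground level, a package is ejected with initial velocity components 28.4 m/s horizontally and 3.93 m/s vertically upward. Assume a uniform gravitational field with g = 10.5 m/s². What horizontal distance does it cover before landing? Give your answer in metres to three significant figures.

21.3 m

Flight time T = 2 v_y0 / g = 0.7486 s.
Range: R = vₓ T = 28.40 × 0.7486 = 21.26 m.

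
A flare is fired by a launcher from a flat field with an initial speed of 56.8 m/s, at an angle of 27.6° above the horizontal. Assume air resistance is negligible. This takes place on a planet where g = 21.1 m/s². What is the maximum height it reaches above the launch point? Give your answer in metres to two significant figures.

Resolve: vₓ = 56.80 cos 27.6° = 50.34 m/s and v_y0 = 56.80 sin 27.6° = 26.32 m/s.
Maximum height: H = v_y0² / (2g) = 26.32² / (2 × 21.1) = 16.41 m.

16 m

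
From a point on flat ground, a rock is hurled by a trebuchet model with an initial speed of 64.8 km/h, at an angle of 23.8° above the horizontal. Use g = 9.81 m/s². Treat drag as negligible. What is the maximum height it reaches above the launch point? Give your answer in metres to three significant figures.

2.69 m

Convert: 64.8 km/h = 64.8/3.6 = 18.00 m/s.
Horizontal component vₓ = 18.00 cos 23.8° = 16.47 m/s; vertical v_y0 = 18.00 sin 23.8° = 7.264 m/s.
Peak height H = v_y0² / (2g) = 52.763 / 19.62 = 2.689 m.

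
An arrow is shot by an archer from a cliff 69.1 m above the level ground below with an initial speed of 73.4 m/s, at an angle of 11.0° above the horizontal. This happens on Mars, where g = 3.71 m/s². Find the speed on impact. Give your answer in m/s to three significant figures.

vₓ = 73.40 cos 11.0° = 72.05 m/s; v_y0 = 73.40 sin 11.0° = 14.01 m/s.
Vertical motion (up positive, ground at y = 0): 1.855 t² − (14.01) t − 69.1 = 0, so t = (14.01 + √(14.01² + 2·3.71·69.1)) / 3.71 = (14.01 + 26.62) / 3.71 = 10.95 s.
Vertical velocity at impact: v_y = v_y0 − g t = 14.01 − 3.71 × 10.95 = −26.62 m/s.
Speed: |v| = √(vₓ² + v_y²) = √(72.05² + 26.62²) = 76.81 m/s.

76.8 m/s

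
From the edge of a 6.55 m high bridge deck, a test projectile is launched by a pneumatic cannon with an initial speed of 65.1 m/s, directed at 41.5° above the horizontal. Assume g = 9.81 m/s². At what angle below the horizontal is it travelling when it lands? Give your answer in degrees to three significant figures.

42.5°

Resolve: vₓ = 65.10 cos 41.5° = 48.76 m/s and v_y0 = 65.10 sin 41.5° = 43.14 m/s.
Vertical motion (up positive, ground at y = 0): 4.905 t² − (43.14) t − 6.55 = 0, so t = (43.14 + √(43.14² + 2·9.81·6.55)) / 9.81 = (43.14 + 44.60) / 9.81 = 8.944 s.
At impact: v_y = v_y0 − g t = −44.60 m/s; vₓ = 48.76 m/s.
Angle below horizontal: arctan(|v_y|/vₓ) = arctan(44.60/48.76) = 42.45°.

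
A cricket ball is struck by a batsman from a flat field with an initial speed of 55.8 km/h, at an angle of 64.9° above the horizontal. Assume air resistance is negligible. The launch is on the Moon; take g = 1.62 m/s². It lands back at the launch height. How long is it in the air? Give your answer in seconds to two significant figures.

Convert: 55.8 km/h = 55.8/3.6 = 15.50 m/s.
Resolve: vₓ = 15.50 cos 64.9° = 6.575 m/s and v_y0 = 15.50 sin 64.9° = 14.04 m/s.
It returns to y = 0 when t = 2 v_y0 / g = 2(14.04)/1.62 = 17.33 s.

17 s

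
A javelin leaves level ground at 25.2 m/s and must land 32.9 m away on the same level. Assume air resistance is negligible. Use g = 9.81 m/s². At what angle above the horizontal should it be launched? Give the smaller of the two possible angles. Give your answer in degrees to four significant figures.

15.27°

Level-ground range R = v₀² sin(2θ)/g ⇒ sin(2θ) = gR/v₀² = 9.81 × 32.9 / 25.2² = 0.5082.
2θ = 30.55° or 180° − 30.55° = 149.5°, so θ = 15.27° or 74.73°.
The smaller angle is 15.27°.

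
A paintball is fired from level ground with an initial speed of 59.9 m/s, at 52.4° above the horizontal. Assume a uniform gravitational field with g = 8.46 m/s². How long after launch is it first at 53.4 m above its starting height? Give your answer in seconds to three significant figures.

1.27 s

Resolve: vₓ = 59.90 cos 52.4° = 36.55 m/s and v_y0 = 59.90 sin 52.4° = 47.46 m/s.
Require v_y0 t − ½ g t² = 53.4, i.e. 4.230 t² − 47.46 t + 53.4 = 0.
Quadratic formula: t = (47.46 ± √1348.7) / 8.46 = (47.46 ± 36.73) / 8.46 → t = 1.269 s or 9.951 s.
The first (ascending) time is 1.269 s.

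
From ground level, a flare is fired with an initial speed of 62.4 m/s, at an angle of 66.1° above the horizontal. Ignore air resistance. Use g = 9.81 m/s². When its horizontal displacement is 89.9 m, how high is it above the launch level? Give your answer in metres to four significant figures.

vₓ = 62.40 cos 66.1° = 25.28 m/s; v_y0 = 62.40 sin 66.1° = 57.05 m/s.
x = vₓ t ⇒ t = 89.9/25.28 = 3.556 s.
Height: y = v_y0 t − ½ g t² = 57.05 × 3.556 − 4.905 × 3.556² = 202.9 − 62.03 = 140.8 m.

140.8 m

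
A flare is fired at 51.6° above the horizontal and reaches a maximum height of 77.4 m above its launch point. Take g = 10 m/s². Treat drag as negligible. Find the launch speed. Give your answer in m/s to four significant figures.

At the peak v_y = 0, so v_y0 = √(2gH) = √(2 × 10.0 × 77.4) = 39.34 m/s.
v_y0 = v₀ sin θ ⇒ v₀ = 39.34 / sin 51.6° = 50.20 m/s.

50.20 m/s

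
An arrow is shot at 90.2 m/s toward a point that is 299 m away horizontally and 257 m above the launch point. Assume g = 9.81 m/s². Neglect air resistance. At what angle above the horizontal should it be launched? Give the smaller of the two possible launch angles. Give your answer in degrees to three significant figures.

54.2°

Trajectory: y = x tanθ − g x² (1 + tan²θ)/(2v₀²). With x = 299, y = 257, v₀ = 90.2, g = 9.81:
53.90 tan²θ − 299 tanθ + (310.9) = 0.
tanθ = [299 ± √(299² − 4 × 53.90 × (310.9))] / (2 × 53.90) = (299 ± 149.6) / 107.8, giving tanθ = 1.386 or 4.161.
θ = 54.19° or 76.49°; the smaller is 54.19°.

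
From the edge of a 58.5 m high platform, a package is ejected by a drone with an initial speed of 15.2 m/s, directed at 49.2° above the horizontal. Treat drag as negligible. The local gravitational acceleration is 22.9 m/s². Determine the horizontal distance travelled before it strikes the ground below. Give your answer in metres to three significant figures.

28.0 m

vₓ = 15.20 cos 49.2° = 9.932 m/s; v_y0 = 15.20 sin 49.2° = 11.51 m/s.
With up positive and y = 0 at the ground: y(t) = 58.5 + (11.51) t − 11.45 t². Setting y = 0 and taking the positive root: t = [11.51 + √(11.51² + 2·22.9·58.5)] / 22.9 = (11.51 + 53.03) / 22.9 = 2.818 s.
Horizontal distance: R = vₓ t = 9.932 × 2.818 = 27.99 m.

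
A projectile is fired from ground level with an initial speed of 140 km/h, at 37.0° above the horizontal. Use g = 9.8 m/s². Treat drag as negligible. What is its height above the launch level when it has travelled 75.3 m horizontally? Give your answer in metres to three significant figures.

Convert: 140 km/h = 140/3.6 = 38.89 m/s.
Horizontal component vₓ = 38.89 cos 37.0° = 31.06 m/s; vertical v_y0 = 38.89 sin 37.0° = 23.40 m/s.
x = vₓ t ⇒ t = 75.3/31.06 = 2.424 s.
Height: y = v_y0 t − ½ g t² = 23.40 × 2.424 − 4.900 × 2.424² = 56.74 − 28.80 = 27.94 m.

27.9 m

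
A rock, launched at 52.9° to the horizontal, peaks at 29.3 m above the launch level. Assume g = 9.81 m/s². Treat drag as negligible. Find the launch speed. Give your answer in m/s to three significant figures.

At the peak v_y = 0, so v_y0 = √(2gH) = √(2 × 9.81 × 29.3) = 23.98 m/s.
v_y0 = v₀ sin θ ⇒ v₀ = 23.98 / sin 52.9° = 30.06 m/s.

30.1 m/s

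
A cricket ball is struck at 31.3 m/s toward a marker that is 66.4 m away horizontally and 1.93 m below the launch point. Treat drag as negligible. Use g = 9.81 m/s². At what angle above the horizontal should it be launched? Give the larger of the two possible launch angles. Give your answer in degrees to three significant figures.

69.4°

Trajectory: y = x tanθ − g x² (1 + tan²θ)/(2v₀²). With x = 66.4, y = −1.93, v₀ = 31.3, g = 9.81:
22.07 tan²θ − 66.4 tanθ + (20.14) = 0.
tanθ = [66.4 ± √(66.4² − 4 × 22.07 × (20.14))] / (2 × 22.07) = (66.4 ± 51.29) / 44.15, giving tanθ = 0.3423 or 2.666.
θ = 18.90° or 69.44°; the larger is 69.44°.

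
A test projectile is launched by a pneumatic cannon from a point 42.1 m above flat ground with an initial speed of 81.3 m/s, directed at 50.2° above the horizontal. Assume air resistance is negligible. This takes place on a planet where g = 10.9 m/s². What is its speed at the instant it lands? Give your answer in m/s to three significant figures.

Resolve: vₓ = 81.30 cos 50.2° = 52.04 m/s and v_y0 = 81.30 sin 50.2° = 62.46 m/s.
Vertical motion (up positive, ground at y = 0): 5.450 t² − (62.46) t − 42.1 = 0, so t = (62.46 + √(62.46² + 2·10.9·42.1)) / 10.9 = (62.46 + 69.42) / 10.9 = 12.10 s.
Vertical velocity at impact: v_y = v_y0 − g t = 62.46 − 10.9 × 12.10 = −69.42 m/s.
Speed: |v| = √(vₓ² + v_y²) = √(52.04² + 69.42²) = 86.76 m/s.

86.8 m/s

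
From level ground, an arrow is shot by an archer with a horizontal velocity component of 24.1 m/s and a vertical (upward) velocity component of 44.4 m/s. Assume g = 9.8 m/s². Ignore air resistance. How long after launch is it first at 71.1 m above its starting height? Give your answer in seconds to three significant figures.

2.08 s

Height y(t) = 44.40 t − 4.900 t² = 71.1 gives 4.900 t² − 44.40 t + 71.1 = 0.
Quadratic formula: t = (44.40 ± √577.80) / 9.80 = (44.40 ± 24.04) / 9.80 → t = 2.078 s or 6.983 s.
The first (ascending) time is 2.078 s.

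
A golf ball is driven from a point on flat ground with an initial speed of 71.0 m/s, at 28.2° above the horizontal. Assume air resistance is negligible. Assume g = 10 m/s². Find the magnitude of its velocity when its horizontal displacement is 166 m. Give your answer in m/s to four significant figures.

62.97 m/s

Resolve: vₓ = 71.00 cos 28.2° = 62.57 m/s and v_y0 = 71.00 sin 28.2° = 33.55 m/s.
Time to reach x = 166 m: t = x/vₓ = 166/62.57 = 2.653 s.
Vertical velocity there: v_y = v_y0 − g t = 33.55 − 10.0 × 2.653 = 7.022 m/s.
Speed: √(vₓ² + v_y²) = √(62.57² + 7.022²) = 62.97 m/s.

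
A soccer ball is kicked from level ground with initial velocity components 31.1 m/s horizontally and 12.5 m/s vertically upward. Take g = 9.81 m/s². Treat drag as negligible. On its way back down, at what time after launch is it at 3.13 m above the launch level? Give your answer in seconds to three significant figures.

Height y(t) = 12.50 t − 4.905 t² = 3.13 gives 4.905 t² − 12.50 t + 3.13 = 0.
Quadratic formula: t = (12.50 ± √94.839) / 9.81 = (12.50 ± 9.739) / 9.81 → t = 0.2815 s or 2.267 s.
The descending-branch root is 2.267 s.

2.27 s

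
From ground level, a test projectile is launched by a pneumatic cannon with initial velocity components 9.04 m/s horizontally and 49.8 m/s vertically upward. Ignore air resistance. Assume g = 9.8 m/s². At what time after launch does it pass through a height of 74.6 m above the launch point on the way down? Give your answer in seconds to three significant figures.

8.34 s

Height y(t) = 49.80 t − 4.900 t² = 74.6 gives 4.900 t² − 49.80 t + 74.6 = 0.
Quadratic formula: t = (49.80 ± √1017.9) / 9.80 = (49.80 ± 31.90) / 9.80 → t = 1.826 s or 8.337 s.
The descending-branch root is 8.337 s.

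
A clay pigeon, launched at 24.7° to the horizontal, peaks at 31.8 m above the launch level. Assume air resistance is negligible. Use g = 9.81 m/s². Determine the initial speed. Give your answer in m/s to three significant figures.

At the peak v_y = 0, so v_y0 = √(2gH) = √(2 × 9.81 × 31.8) = 24.98 m/s.
v_y0 = v₀ sin θ ⇒ v₀ = 24.98 / sin 24.7° = 59.78 m/s.

59.8 m/s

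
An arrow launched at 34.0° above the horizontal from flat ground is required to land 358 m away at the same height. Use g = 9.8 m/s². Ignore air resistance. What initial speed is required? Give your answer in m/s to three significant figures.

From R = (v₀² / g) sin 2θ: v₀ = √(gR / sin 2θ).
v₀ = √(9.80 × 358 / sin 68.00°) = √(3508 / 0.9272) = √3783.9 = 61.51 m/s.

61.5 m/s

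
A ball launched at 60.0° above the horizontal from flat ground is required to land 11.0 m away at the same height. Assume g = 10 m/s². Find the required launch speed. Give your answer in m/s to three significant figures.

From R = (v₀² / g) sin 2θ: v₀ = √(gR / sin 2θ).
v₀ = √(10.0 × 11.0 / sin 120.0°) = √(110.0 / 0.8660) = √127.02 = 11.27 m/s.

11.3 m/s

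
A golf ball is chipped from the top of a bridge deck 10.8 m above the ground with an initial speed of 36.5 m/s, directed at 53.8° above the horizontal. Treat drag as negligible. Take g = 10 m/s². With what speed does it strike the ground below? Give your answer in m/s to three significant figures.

Horizontal component vₓ = 36.50 cos 53.8° = 21.56 m/s; vertical v_y0 = 36.50 sin 53.8° = 29.45 m/s.
Vertical motion (up positive, ground at y = 0): 5.000 t² − (29.45) t − 10.8 = 0, so t = (29.45 + √(29.45² + 2·10.0·10.8)) / 10.0 = (29.45 + 32.92) / 10.0 = 6.237 s.
Vertical velocity at impact: v_y = v_y0 − g t = 29.45 − 10.0 × 6.237 = −32.92 m/s.
Speed: |v| = √(vₓ² + v_y²) = √(21.56² + 32.92²) = 39.35 m/s.

39.3 m/s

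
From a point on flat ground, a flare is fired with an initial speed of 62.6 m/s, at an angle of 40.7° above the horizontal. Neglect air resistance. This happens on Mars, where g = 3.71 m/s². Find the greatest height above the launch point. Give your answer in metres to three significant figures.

225 m

vₓ = 62.60 cos 40.7° = 47.46 m/s; v_y0 = 62.60 sin 40.7° = 40.82 m/s.
Maximum height: H = v_y0² / (2g) = 40.82² / (2 × 3.71) = 224.6 m.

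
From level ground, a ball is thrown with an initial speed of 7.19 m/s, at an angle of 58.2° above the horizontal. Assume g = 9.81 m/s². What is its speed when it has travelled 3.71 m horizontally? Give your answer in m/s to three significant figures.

5.15 m/s

vₓ = 7.190 cos 58.2° = 3.789 m/s; v_y0 = 7.190 sin 58.2° = 6.111 m/s.
At x = 3.71 m, t = x/vₓ = 3.71/3.789 = 0.9792 s.
Vertical velocity there: v_y = v_y0 − g t = 6.111 − 9.81 × 0.9792 = −3.495 m/s.
Speed: √(vₓ² + v_y²) = √(3.789² + 3.495²) = 5.155 m/s.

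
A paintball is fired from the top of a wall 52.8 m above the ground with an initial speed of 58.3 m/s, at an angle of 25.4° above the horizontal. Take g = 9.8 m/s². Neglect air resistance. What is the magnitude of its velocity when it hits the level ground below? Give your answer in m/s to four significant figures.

Resolve: vₓ = 58.30 cos 25.4° = 52.66 m/s and v_y0 = 58.30 sin 25.4° = 25.01 m/s.
The projectile lands when y = 52.8 + (25.01) t − ½·9.80·t² = 0. Positive root: t = (25.01 + √(25.01² + 2·9.80·52.8)) / 9.80 = (25.01 + 40.75) / 9.80 = 6.709 s.
Vertical velocity at impact: v_y = v_y0 − g t = 25.01 − 9.80 × 6.709 = −40.75 m/s.
Speed: |v| = √(vₓ² + v_y²) = √(52.66² + 40.75²) = 66.59 m/s.

66.59 m/s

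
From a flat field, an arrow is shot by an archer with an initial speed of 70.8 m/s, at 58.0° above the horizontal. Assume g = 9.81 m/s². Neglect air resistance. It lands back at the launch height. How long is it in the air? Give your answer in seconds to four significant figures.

Horizontal component vₓ = 70.80 cos 58.0° = 37.52 m/s; vertical v_y0 = 70.80 sin 58.0° = 60.04 m/s.
It returns to y = 0 when t = 2 v_y0 / g = 2(60.04)/9.81 = 12.24 s.

12.24 s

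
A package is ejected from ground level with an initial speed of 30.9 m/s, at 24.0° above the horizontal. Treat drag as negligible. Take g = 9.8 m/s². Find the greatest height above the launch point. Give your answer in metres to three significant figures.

Horizontal component vₓ = 30.90 cos 24.0° = 28.23 m/s; vertical v_y0 = 30.90 sin 24.0° = 12.57 m/s.
At the apex v_y = 0, so H = v_y0²/(2g) = 12.57²/19.60 = 8.059 m.

8.06 m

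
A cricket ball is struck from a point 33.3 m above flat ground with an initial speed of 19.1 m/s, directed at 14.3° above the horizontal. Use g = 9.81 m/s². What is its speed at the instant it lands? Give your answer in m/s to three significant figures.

Resolve: vₓ = 19.10 cos 14.3° = 18.51 m/s and v_y0 = 19.10 sin 14.3° = 4.718 m/s.
Vertical motion (up positive, ground at y = 0): 4.905 t² − (4.718) t − 33.3 = 0, so t = (4.718 + √(4.718² + 2·9.81·33.3)) / 9.81 = (4.718 + 25.99) / 9.81 = 3.130 s.
Vertical velocity at impact: v_y = v_y0 − g t = 4.718 − 9.81 × 3.130 = −25.99 m/s.
Speed: |v| = √(vₓ² + v_y²) = √(18.51² + 25.99²) = 31.91 m/s.

31.9 m/s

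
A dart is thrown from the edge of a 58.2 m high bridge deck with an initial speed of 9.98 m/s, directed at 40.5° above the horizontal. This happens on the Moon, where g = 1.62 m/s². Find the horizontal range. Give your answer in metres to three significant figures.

Resolve: vₓ = 9.980 cos 40.5° = 7.589 m/s and v_y0 = 9.980 sin 40.5° = 6.481 m/s.
Vertical motion (up positive, ground at y = 0): 0.8100 t² − (6.481) t − 58.2 = 0, so t = (6.481 + √(6.481² + 2·1.62·58.2)) / 1.62 = (6.481 + 15.18) / 1.62 = 13.37 s.
Horizontal distance: R = vₓ t = 7.589 × 13.37 = 101.5 m.

101 m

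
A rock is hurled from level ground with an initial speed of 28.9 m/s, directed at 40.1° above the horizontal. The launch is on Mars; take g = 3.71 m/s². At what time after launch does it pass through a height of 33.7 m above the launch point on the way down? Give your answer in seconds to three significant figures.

Horizontal component vₓ = 28.90 cos 40.1° = 22.11 m/s; vertical v_y0 = 28.90 sin 40.1° = 18.62 m/s.
Height y(t) = 18.62 t − 1.855 t² = 33.7 gives 1.855 t² − 18.62 t + 33.7 = 0.
t = [18.62 ± √(18.62² − 2·3.71·33.7)] / 3.71 = (18.62 ± 9.822) / 3.71, so t = 2.370 s or t = 7.665 s.
The descending-branch root is 7.665 s.

7.66 s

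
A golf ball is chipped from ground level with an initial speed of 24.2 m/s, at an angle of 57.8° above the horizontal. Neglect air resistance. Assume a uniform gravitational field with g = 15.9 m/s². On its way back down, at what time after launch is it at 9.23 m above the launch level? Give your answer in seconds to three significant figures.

Components: vₓ = 24.20 cos 57.8° = 12.90 m/s, v_y0 = 24.20 sin 57.8° = 20.48 m/s.
Set y = v_y0 t − ½ g t² = 9.23: 7.950 t² − 20.48 t + 9.23 = 0.
Quadratic formula: t = (20.48 ± √125.83) / 15.9 = (20.48 ± 11.22) / 15.9 → t = 0.5824 s or 1.993 s.
The descending-branch root is 1.993 s.

1.99 s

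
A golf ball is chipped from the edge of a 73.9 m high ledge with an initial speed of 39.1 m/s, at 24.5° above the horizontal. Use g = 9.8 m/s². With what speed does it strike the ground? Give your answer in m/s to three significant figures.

54.6 m/s

Horizontal component vₓ = 39.10 cos 24.5° = 35.58 m/s; vertical v_y0 = 39.10 sin 24.5° = 16.21 m/s.
With up positive and y = 0 at the ground: y(t) = 73.9 + (16.21) t − 4.900 t². Setting y = 0 and taking the positive root: t = [16.21 + √(16.21² + 2·9.80·73.9)] / 9.80 = (16.21 + 41.37) / 9.80 = 5.876 s.
Vertical velocity at impact: v_y = v_y0 − g t = 16.21 − 9.80 × 5.876 = −41.37 m/s.
Speed: |v| = √(vₓ² + v_y²) = √(35.58² + 41.37²) = 54.56 m/s.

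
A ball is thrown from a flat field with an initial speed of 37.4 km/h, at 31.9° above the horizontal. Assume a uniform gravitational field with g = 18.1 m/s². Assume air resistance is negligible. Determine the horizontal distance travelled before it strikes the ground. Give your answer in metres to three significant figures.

Convert: 37.4 km/h = 37.4/3.6 = 10.39 m/s.
Resolve: vₓ = 10.39 cos 31.9° = 8.820 m/s and v_y0 = 10.39 sin 31.9° = 5.490 m/s.
Time aloft: T = 2 v_y0 / g = 2 × 5.490 / 18.1 = 0.6066 s.
Range: R = vₓ T = 8.820 × 0.6066 = 5.350 m.

5.35 m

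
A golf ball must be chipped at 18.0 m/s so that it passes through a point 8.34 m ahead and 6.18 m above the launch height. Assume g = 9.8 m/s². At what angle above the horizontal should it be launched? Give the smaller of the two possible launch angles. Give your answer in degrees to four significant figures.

44.74°

Trajectory: y = x tanθ − g x² (1 + tan²θ)/(2v₀²). With x = 8.34, y = 6.18, v₀ = 18.0, g = 9.80:
1.052 tan²θ − 8.34 tanθ + (7.232) = 0.
tanθ = [8.34 ± √(8.34² − 4 × 1.052 × (7.232))] / (2 × 1.052) = (8.34 ± 6.255) / 2.104, giving tanθ = 0.9910 or 6.937.
θ = 44.74° or 81.80°; the smaller is 44.74°.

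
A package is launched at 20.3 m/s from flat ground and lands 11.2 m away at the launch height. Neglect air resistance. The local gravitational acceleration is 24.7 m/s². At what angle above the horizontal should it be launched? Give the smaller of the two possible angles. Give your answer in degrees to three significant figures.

From R = (v₀²/g) sin 2θ: sin 2θ = 24.7 × 11.2 / 412.09 = 0.6713.
2θ = 42.17° or 180° − 42.17° = 137.8°, so θ = 21.08° or 68.92°.
The smaller angle is 21.08°.

21.1°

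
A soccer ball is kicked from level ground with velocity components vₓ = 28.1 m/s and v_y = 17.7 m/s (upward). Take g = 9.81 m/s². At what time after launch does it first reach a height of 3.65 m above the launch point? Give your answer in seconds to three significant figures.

Set y = v_y0 t − ½ g t² = 3.65: 4.905 t² − 17.70 t + 3.65 = 0.
Quadratic formula: t = (17.70 ± √241.68) / 9.81 = (17.70 ± 15.55) / 9.81 → t = 0.2196 s or 3.389 s.
The first (ascending) time is 0.2196 s.

0.220 s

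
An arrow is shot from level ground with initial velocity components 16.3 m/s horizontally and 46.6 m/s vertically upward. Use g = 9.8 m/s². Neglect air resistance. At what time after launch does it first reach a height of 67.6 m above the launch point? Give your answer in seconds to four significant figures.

Height y(t) = 46.60 t − 4.900 t² = 67.6 gives 4.900 t² − 46.60 t + 67.6 = 0.
t = [46.60 ± √(46.60² − 2·9.80·67.6)] / 9.80 = (46.60 ± 29.10) / 9.80, so t = 1.786 s or t = 7.724 s.
The first (ascending) time is 1.786 s.

1.786 s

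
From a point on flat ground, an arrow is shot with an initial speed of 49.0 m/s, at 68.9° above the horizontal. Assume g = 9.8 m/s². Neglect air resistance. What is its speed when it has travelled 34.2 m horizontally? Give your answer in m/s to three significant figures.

Horizontal component vₓ = 49.00 cos 68.9° = 17.64 m/s; vertical v_y0 = 49.00 sin 68.9° = 45.71 m/s.
Time to reach x = 34.2 m: t = x/vₓ = 34.2/17.64 = 1.939 s.
Vertical velocity there: v_y = v_y0 − g t = 45.71 − 9.80 × 1.939 = 26.71 m/s.
Speed: √(vₓ² + v_y²) = √(17.64² + 26.71²) = 32.01 m/s.

32.0 m/s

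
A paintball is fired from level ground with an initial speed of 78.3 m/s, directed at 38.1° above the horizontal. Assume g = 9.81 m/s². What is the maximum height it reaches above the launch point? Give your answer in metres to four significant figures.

119.0 m

Components: vₓ = 78.30 cos 38.1° = 61.62 m/s, v_y0 = 78.30 sin 38.1° = 48.31 m/s.
Maximum height: H = v_y0² / (2g) = 48.31² / (2 × 9.81) = 119.0 m.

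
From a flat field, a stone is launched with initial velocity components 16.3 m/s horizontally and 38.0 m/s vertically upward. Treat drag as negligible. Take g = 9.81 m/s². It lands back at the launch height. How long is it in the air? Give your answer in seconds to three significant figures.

Landing at launch height ⇒ T = 2 v_y0 / g = 2 × 38.00 / 9.81 = 7.747 s.

7.75 s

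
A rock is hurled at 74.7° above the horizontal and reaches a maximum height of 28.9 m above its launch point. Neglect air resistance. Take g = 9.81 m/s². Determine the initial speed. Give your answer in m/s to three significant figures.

At the peak v_y = 0, so v_y0 = √(2gH) = √(2 × 9.81 × 28.9) = 23.81 m/s.
v_y0 = v₀ sin θ ⇒ v₀ = 23.81 / sin 74.7° = 24.69 m/s.

24.7 m/s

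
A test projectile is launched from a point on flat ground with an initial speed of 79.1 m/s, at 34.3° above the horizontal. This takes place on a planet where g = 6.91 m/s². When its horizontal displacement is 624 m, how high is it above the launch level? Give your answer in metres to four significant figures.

110.6 m

vₓ = 79.10 cos 34.3° = 65.34 m/s; v_y0 = 79.10 sin 34.3° = 44.57 m/s.
Time to reach x = 624 m: t = x/vₓ = 624/65.34 = 9.549 s.
Height: y = v_y0 t − ½ g t² = 44.57 × 9.549 − 3.455 × 9.549² = 425.7 − 315.1 = 110.6 m.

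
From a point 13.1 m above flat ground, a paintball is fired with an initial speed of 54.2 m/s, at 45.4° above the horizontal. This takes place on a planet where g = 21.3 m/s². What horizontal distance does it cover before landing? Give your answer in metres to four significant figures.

vₓ = 54.20 cos 45.4° = 38.06 m/s; v_y0 = 54.20 sin 45.4° = 38.59 m/s.
Vertical motion (up positive, ground at y = 0): 10.65 t² − (38.59) t − 13.1 = 0, so t = (38.59 + √(38.59² + 2·21.3·13.1)) / 21.3 = (38.59 + 45.25) / 21.3 = 3.936 s.
Horizontal distance: R = vₓ t = 38.06 × 3.936 = 149.8 m.

149.8 m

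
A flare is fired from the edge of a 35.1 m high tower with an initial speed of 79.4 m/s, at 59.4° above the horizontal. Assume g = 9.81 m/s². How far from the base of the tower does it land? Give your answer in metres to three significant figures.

583 m

Horizontal component vₓ = 79.40 cos 59.4° = 40.42 m/s; vertical v_y0 = 79.40 sin 59.4° = 68.34 m/s.
The projectile lands when y = 35.1 + (68.34) t − ½·9.81·t² = 0. Positive root: t = (68.34 + √(68.34² + 2·9.81·35.1)) / 9.81 = (68.34 + 73.21) / 9.81 = 14.43 s.
Horizontal distance: R = vₓ t = 40.42 × 14.43 = 583.2 m.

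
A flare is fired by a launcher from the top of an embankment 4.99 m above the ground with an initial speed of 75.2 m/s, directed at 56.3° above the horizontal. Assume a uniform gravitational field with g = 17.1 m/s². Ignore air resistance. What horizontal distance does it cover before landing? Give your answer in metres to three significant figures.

309 m

Horizontal component vₓ = 75.20 cos 56.3° = 41.72 m/s; vertical v_y0 = 75.20 sin 56.3° = 62.56 m/s.
Vertical motion (up positive, ground at y = 0): 8.550 t² − (62.56) t − 4.99 = 0, so t = (62.56 + √(62.56² + 2·17.1·4.99)) / 17.1 = (62.56 + 63.91) / 17.1 = 7.396 s.
Horizontal distance: R = vₓ t = 41.72 × 7.396 = 308.6 m.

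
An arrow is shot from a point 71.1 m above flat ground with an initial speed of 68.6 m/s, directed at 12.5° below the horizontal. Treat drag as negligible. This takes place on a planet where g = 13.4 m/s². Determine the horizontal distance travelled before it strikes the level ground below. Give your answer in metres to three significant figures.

156 m

Resolve: vₓ = 68.60 cos 12.5° = 66.97 m/s and v_y0 = −14.85 m/s (downward).
With up positive and y = 0 at the ground: y(t) = 71.1 + (−14.85) t − 6.700 t². Setting y = 0 and taking the positive root: t = [−14.85 + √(14.85² + 2·13.4·71.1)] / 13.4 = (−14.85 + 46.11) / 13.4 = 2.333 s.
Horizontal distance: R = vₓ t = 66.97 × 2.333 = 156.2 m.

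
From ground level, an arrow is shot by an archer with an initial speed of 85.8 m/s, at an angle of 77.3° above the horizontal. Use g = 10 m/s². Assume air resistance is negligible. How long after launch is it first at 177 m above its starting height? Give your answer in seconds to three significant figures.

2.48 s

Resolve: vₓ = 85.80 cos 77.3° = 18.86 m/s and v_y0 = 85.80 sin 77.3° = 83.70 m/s.
Height y(t) = 83.70 t − 5.000 t² = 177 gives 5.000 t² − 83.70 t + 177 = 0.
t = [83.70 ± √(83.70² − 2·10.0·177)] / 10.0 = (83.70 ± 58.87) / 10.0, so t = 2.483 s or t = 14.26 s.
The first (ascending) time is 2.483 s.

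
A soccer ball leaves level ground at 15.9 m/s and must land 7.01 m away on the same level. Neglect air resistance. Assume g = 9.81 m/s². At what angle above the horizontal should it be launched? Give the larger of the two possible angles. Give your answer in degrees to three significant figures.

R = v₀² sin 2θ / g gives sin 2θ = gR/v₀² = 9.81·7.01/15.9² = 0.2720.
2θ = 15.78° or 180° − 15.78° = 164.2°, so θ = 7.892° or 82.11°.
The larger angle is 82.11°.

82.1°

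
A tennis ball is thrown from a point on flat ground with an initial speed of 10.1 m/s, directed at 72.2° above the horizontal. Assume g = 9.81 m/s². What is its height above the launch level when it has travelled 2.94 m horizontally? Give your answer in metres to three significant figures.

Resolve: vₓ = 10.10 cos 72.2° = 3.088 m/s and v_y0 = 10.10 sin 72.2° = 9.617 m/s.
Time to reach x = 2.94 m: t = x/vₓ = 2.94/3.088 = 0.9522 s.
Height: y = v_y0 t − ½ g t² = 9.617 × 0.9522 − 4.905 × 0.9522² = 9.157 − 4.447 = 4.710 m.

4.71 m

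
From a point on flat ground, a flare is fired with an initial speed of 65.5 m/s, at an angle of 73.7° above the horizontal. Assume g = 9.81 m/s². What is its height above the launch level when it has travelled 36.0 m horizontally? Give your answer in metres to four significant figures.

104.3 m

Resolve: vₓ = 65.50 cos 73.7° = 18.38 m/s and v_y0 = 65.50 sin 73.7° = 62.87 m/s.
x = vₓ t ⇒ t = 36.0/18.38 = 1.958 s.
Height: y = v_y0 t − ½ g t² = 62.87 × 1.958 − 4.905 × 1.958² = 123.1 − 18.81 = 104.3 m.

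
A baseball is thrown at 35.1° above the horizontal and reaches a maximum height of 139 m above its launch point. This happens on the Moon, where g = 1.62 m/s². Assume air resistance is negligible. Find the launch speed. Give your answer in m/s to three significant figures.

36.9 m/s

At the peak v_y = 0, so v_y0 = √(2gH) = √(2 × 1.62 × 139) = 21.22 m/s.
v_y0 = v₀ sin θ ⇒ v₀ = 21.22 / sin 35.1° = 36.91 m/s.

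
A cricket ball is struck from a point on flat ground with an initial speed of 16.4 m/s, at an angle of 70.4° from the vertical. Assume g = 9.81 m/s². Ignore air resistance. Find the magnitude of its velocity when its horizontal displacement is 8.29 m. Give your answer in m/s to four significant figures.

15.45 m/s

Components: vₓ = 16.40 sin 70.4° = 15.45 m/s, v_y0 = 16.40 cos 70.4° = 5.501 m/s.
At x = 8.29 m, t = x/vₓ = 8.29/15.45 = 0.5366 s.
Vertical velocity there: v_y = v_y0 − g t = 5.501 − 9.81 × 0.5366 = 0.2376 m/s.
Speed: √(vₓ² + v_y²) = √(15.45² + 0.2376²) = 15.45 m/s.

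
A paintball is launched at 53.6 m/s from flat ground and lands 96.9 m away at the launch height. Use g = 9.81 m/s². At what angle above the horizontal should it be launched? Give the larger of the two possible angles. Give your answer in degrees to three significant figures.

Level-ground range R = v₀² sin(2θ)/g ⇒ sin(2θ) = gR/v₀² = 9.81 × 96.9 / 53.6² = 0.3309.
2θ = 19.32° or 180° − 19.32° = 160.7°, so θ = 9.661° or 80.34°.
The larger angle is 80.34°.

80.3°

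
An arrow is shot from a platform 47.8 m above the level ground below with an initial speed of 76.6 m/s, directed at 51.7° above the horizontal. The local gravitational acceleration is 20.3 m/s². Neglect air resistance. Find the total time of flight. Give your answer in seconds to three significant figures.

6.63 s

Components: vₓ = 76.60 cos 51.7° = 47.48 m/s, v_y0 = 76.60 sin 51.7° = 60.11 m/s.
The projectile lands when y = 47.8 + (60.11) t − ½·20.3·t² = 0. Positive root: t = (60.11 + √(60.11² + 2·20.3·47.8)) / 20.3 = (60.11 + 74.53) / 20.3 = 6.633 s.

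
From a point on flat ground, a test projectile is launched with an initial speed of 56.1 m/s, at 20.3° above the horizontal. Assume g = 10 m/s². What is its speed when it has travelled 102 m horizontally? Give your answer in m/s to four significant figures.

52.62 m/s

Horizontal component vₓ = 56.10 cos 20.3° = 52.62 m/s; vertical v_y0 = 56.10 sin 20.3° = 19.46 m/s.
Time to reach x = 102 m: t = x/vₓ = 102/52.62 = 1.939 s.
Vertical velocity there: v_y = v_y0 − g t = 19.46 − 10.0 × 1.939 = 0.07719 m/s.
Speed: √(vₓ² + v_y²) = √(52.62² + 0.07719²) = 52.62 m/s.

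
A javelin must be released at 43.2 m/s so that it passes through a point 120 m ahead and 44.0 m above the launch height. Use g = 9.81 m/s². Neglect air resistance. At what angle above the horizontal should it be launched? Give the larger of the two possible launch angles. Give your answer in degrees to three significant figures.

Trajectory: y = x tanθ − g x² (1 + tan²θ)/(2v₀²). With x = 120, y = 44.0, v₀ = 43.2, g = 9.81:
37.85 tan²θ − 120 tanθ + (81.85) = 0.
tanθ = [120 ± √(120² − 4 × 37.85 × (81.85))] / (2 × 37.85) = (120 ± 44.82) / 75.69, giving tanθ = 0.9931 or 2.177.
θ = 44.80° or 65.33°; the larger is 65.33°.

65.3°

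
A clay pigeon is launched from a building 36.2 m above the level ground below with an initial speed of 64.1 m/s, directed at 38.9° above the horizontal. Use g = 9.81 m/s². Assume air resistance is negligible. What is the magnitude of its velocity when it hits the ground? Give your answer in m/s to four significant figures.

69.42 m/s

Components: vₓ = 64.10 cos 38.9° = 49.89 m/s, v_y0 = 64.10 sin 38.9° = 40.25 m/s.
Vertical motion (up positive, ground at y = 0): 4.905 t² − (40.25) t − 36.2 = 0, so t = (40.25 + √(40.25² + 2·9.81·36.2)) / 9.81 = (40.25 + 48.28) / 9.81 = 9.024 s.
Vertical velocity at impact: v_y = v_y0 − g t = 40.25 − 9.81 × 9.024 = −48.28 m/s.
Speed: |v| = √(vₓ² + v_y²) = √(49.89² + 48.28²) = 69.42 m/s.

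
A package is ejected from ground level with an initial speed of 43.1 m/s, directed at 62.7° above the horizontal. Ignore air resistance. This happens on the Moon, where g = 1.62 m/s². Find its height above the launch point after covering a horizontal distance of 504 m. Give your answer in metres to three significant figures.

450 m

Components: vₓ = 43.10 cos 62.7° = 19.77 m/s, v_y0 = 43.10 sin 62.7° = 38.30 m/s.
At x = 504 m, t = x/vₓ = 504/19.77 = 25.50 s.
Height: y = v_y0 t − ½ g t² = 38.30 × 25.50 − 0.8100 × 25.50² = 976.5 − 526.5 = 449.9 m.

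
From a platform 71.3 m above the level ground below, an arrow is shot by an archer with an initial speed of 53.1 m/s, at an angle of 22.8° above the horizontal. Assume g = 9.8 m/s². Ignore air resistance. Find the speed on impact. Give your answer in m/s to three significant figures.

64.9 m/s

Components: vₓ = 53.10 cos 22.8° = 48.95 m/s, v_y0 = 53.10 sin 22.8° = 20.58 m/s.
With up positive and y = 0 at the ground: y(t) = 71.3 + (20.58) t − 4.900 t². Setting y = 0 and taking the positive root: t = [20.58 + √(20.58² + 2·9.80·71.3)] / 9.80 = (20.58 + 42.67) / 9.80 = 6.454 s.
Vertical velocity at impact: v_y = v_y0 − g t = 20.58 − 9.80 × 6.454 = −42.67 m/s.
Speed: |v| = √(vₓ² + v_y²) = √(48.95² + 42.67²) = 64.94 m/s.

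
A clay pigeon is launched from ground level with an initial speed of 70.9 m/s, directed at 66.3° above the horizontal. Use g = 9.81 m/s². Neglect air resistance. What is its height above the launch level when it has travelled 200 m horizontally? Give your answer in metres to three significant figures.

Components: vₓ = 70.90 cos 66.3° = 28.50 m/s, v_y0 = 70.90 sin 66.3° = 64.92 m/s.
Time to reach x = 200 m: t = x/vₓ = 200/28.50 = 7.018 s.
Height: y = v_y0 t − ½ g t² = 64.92 × 7.018 − 4.905 × 7.018² = 455.6 − 241.6 = 214.0 m.

214 m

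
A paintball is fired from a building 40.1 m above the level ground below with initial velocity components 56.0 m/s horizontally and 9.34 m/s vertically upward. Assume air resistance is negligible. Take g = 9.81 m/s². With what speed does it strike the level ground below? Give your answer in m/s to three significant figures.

Vertical motion (up positive, ground at y = 0): 4.905 t² − (9.340) t − 40.1 = 0, so t = (9.340 + √(9.340² + 2·9.81·40.1)) / 9.81 = (9.340 + 29.56) / 9.81 = 3.966 s.
Vertical velocity at impact: v_y = v_y0 − g t = 9.340 − 9.81 × 3.966 = −29.56 m/s.
Speed: |v| = √(vₓ² + v_y²) = √(56.00² + 29.56²) = 63.32 m/s.

63.3 m/s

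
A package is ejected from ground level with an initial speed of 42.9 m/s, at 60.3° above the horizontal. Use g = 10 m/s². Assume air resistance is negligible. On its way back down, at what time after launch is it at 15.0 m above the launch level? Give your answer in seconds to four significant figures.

7.026 s

Horizontal component vₓ = 42.90 cos 60.3° = 21.26 m/s; vertical v_y0 = 42.90 sin 60.3° = 37.26 m/s.
Require v_y0 t − ½ g t² = 15.0, i.e. 5.000 t² − 37.26 t + 15.0 = 0.
t = [37.26 ± √(37.26² − 2·10.0·15.0)] / 10.0 = (37.26 ± 32.99) / 10.0, so t = 0.4270 s or t = 7.026 s.
The descending-branch root is 7.026 s.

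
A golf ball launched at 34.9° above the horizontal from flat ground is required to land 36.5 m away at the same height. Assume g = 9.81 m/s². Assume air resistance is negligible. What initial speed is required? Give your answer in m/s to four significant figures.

19.53 m/s

From R = (v₀² / g) sin 2θ: v₀ = √(gR / sin 2θ).
v₀ = √(9.81 × 36.5 / sin 69.80°) = √(358.1 / 0.9385) = √381.53 = 19.53 m/s.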